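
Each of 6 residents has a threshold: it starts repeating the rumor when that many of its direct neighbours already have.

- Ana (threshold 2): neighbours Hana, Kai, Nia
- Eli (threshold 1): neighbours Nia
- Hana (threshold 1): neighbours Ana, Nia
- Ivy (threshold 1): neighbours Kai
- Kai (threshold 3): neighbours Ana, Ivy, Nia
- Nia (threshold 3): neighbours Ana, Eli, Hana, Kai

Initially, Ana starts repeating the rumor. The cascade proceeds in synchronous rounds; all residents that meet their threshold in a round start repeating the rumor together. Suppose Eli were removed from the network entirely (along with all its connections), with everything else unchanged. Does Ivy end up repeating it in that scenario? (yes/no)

With Eli removed:
Round 1 — Ana starts repeating the rumor (initial).
Round 2 — checking thresholds:
  Hana: 1 of 2 neighbours ≥ 1, starts repeating the rumor.
  Kai: 1 of 3 neighbours < 3, holds.
  Nia: 1 of 3 neighbours < 3, holds.
Round 3 — no new spreads; cascade stops.

no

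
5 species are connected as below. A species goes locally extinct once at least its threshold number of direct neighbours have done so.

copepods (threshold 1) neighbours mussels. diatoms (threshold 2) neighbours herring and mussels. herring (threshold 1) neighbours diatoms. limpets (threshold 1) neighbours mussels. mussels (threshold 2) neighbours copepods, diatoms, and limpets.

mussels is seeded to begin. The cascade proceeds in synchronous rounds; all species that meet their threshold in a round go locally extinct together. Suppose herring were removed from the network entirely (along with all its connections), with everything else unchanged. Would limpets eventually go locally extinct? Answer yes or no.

yes

With herring removed:
Round 1 — mussels goes locally extinct (initial).
Round 2 — checking thresholds:
  copepods: 1 of 1 neighbours ≥ 1, goes locally extinct.
  diatoms: 1 of 1 neighbours < 2, holds.
  limpets: 1 of 1 neighbours ≥ 1, goes locally extinct.
Round 3 — no new extinctions; cascade stops.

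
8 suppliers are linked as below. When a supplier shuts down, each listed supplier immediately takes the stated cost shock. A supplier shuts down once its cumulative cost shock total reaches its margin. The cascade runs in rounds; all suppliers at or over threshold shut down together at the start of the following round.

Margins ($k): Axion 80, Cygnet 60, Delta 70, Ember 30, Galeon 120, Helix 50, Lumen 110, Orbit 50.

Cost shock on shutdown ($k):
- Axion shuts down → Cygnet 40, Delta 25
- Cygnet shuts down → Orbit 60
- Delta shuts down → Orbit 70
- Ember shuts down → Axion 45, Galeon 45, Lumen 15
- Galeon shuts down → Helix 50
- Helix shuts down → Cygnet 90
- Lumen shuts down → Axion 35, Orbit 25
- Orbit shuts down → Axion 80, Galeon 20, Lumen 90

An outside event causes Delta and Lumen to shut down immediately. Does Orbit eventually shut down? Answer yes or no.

yes

Round 1 — Delta, Lumen shut down (initial).
  Axion: +35 → 35 < 80
  Orbit: +70+25 → 95 ≥ 50
Round 2 — Orbit shuts down.
  Axion: +80 → 115 ≥ 80
  Galeon: +20 → 20 < 120
Round 3 — Axion shuts down.
  Cygnet: +40 → 40 < 60
No further shutdowns.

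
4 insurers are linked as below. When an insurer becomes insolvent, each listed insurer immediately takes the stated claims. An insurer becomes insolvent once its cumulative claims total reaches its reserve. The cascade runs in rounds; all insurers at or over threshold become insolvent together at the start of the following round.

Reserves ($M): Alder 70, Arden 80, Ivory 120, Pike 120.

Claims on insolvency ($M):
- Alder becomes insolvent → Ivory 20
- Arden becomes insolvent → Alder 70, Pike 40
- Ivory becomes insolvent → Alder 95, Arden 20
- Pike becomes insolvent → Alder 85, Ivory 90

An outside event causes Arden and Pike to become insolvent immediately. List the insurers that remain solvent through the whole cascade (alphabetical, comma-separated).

Round 1 — Arden, Pike become insolvent (initial).
  Alder: +70+85 → 155 ≥ 70
  Ivory: +90 → 90 < 120
Round 2 — Alder becomes insolvent.
  Ivory: +20 → 110 < 120
No further insolvencies.

Ivory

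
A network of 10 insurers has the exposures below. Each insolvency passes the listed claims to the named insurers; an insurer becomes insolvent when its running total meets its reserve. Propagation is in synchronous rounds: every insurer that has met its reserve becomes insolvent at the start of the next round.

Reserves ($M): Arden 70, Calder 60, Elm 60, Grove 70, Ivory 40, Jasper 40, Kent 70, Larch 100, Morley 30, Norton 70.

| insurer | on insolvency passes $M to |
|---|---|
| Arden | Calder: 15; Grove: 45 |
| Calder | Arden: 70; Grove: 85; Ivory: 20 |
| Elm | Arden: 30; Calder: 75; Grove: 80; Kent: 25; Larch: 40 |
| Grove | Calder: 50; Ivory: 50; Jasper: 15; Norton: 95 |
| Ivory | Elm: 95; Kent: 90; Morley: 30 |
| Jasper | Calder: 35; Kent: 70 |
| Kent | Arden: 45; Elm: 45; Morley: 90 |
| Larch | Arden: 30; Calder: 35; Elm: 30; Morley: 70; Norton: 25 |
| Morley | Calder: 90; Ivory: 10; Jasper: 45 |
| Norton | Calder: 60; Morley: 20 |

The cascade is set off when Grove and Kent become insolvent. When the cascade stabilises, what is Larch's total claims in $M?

Round 1 — Grove, Kent become insolvent (initial).
  Arden: +45 → 45 < 70
  Calder: +50 → 50 < 60
  Elm: +45 → 45 < 60
  Ivory: +50 → 50 ≥ 40
  Jasper: +15 → 15 < 40
  Morley: +90 → 90 ≥ 30
  Norton: +95 → 95 ≥ 70
Round 2 — Ivory, Morley, Norton become insolvent.
  Calder: +90+60 → 200 ≥ 60
  Elm: +95 → 140 ≥ 60
  Jasper: +45 → 60 ≥ 40
Round 3 — Calder, Elm, Jasper become insolvent.
  Arden: +70+30 → 145 ≥ 70
  Larch: +40 → 40 < 100
Round 4 — Arden becomes insolvent.
No further insolvencies.

40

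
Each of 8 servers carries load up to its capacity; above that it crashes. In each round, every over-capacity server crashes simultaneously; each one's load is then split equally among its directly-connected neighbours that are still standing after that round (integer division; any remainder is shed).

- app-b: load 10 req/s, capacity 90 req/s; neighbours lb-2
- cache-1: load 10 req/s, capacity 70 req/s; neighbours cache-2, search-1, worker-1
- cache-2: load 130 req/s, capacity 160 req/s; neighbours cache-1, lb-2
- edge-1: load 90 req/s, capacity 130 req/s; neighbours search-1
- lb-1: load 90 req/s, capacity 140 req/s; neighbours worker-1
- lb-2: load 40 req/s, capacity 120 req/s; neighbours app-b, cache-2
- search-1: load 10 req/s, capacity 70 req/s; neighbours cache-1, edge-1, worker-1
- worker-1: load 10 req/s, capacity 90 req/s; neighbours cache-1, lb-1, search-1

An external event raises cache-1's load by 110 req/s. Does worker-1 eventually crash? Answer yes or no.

no

Round 1 — cache-1 at 120 > 70. cache-1 crashes.
  cache-1 sheds 120 req/s to cache-2, search-1, worker-1: 40 each.
    cache-2: 130+40 = 170 > 160
    search-1: 10+40 = 50 ≤ 70
    worker-1: 10+40 = 50 ≤ 90
Round 2 — cache-2 crashes.
  cache-2 sheds 170 req/s to lb-2: 170 each.
    lb-2: 40+170 = 210 > 120
Round 3 — lb-2 crashes.
  lb-2 sheds 210 req/s to app-b: 210 each.
    app-b: 10+210 = 220 > 90
Round 4 — app-b crashes.
  app-b sheds 220 req/s: no online neighbours, lost.
No further crashes.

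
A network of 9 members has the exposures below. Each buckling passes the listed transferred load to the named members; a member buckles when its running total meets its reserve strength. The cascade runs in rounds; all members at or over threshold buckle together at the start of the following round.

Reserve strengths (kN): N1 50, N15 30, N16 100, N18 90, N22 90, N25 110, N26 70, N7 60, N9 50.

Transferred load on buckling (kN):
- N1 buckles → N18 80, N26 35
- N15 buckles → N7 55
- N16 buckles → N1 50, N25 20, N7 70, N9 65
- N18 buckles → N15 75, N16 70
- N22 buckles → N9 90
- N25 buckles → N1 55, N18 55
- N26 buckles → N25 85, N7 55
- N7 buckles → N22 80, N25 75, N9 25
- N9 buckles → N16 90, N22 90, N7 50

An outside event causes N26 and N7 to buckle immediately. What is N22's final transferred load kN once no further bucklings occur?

80

Round 1 — N26, N7 buckle (initial).
  N22: +80 → 80 < 90
  N25: +85+75 → 160 ≥ 110
  N9: +25 → 25 < 50
Round 2 — N25 buckles.
  N1: +55 → 55 ≥ 50
  N18: +55 → 55 < 90
Round 3 — N1 buckles.
  N18: +80 → 135 ≥ 90
Round 4 — N18 buckles.
  N15: +75 → 75 ≥ 30
  N16: +70 → 70 < 100
Round 5 — N15 buckles.
No further bucklings.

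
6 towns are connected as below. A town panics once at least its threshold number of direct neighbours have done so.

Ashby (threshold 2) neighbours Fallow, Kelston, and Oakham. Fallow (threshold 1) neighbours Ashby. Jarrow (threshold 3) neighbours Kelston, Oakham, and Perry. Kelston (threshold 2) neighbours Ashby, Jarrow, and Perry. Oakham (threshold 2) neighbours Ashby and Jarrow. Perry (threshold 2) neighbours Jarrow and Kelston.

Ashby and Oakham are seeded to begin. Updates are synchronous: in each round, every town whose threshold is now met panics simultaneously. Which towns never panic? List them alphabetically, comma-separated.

Round 1 — Ashby, Oakham panic (initial).
Round 2 — checking thresholds:
  Fallow: 1 of 1 neighbours ≥ 1, panics.
  Jarrow: 1 of 3 neighbours < 3, not yet.
  Kelston: 1 of 3 neighbours < 2, not yet.
Round 3 — no new panics; cascade stops.

Jarrow, Kelston, Perry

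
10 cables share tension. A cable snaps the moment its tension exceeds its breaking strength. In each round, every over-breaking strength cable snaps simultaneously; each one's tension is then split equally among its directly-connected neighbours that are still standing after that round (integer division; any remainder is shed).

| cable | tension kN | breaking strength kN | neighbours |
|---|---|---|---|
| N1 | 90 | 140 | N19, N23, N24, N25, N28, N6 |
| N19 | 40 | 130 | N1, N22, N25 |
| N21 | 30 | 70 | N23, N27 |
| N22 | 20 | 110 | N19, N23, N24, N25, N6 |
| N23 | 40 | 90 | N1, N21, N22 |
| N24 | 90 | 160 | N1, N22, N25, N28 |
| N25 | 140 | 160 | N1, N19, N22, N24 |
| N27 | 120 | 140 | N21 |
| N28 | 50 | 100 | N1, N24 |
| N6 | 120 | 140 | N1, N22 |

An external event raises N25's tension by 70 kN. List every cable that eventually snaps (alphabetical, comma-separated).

Round 1 — N25 at 210 > 160. N25 snaps.
  N25 sheds 210 kN to N1, N19, N22, N24: 52 each (2 lost).
    N1: 90+52 = 142 > 140
    N19: 40+52 = 92 ≤ 130
    N22: 20+52 = 72 ≤ 110
    N24: 90+52 = 142 ≤ 160
Round 2 — N1 snaps.
  N1 sheds 142 kN to N19, N23, N24, N28, N6: 28 each (2 lost).
    N19: 92+28 = 120 ≤ 130
    N23: 40+28 = 68 ≤ 90
    N24: 142+28 = 170 > 160
    N28: 50+28 = 78 ≤ 100
    N6: 120+28 = 148 > 140
Round 3 — N24, N6 snap.
  N24 sheds 170 kN to N22, N28: 85 each.
    N22: 72+85 = 157 > 110
    N28: 78+85 = 163 > 100
  N6 sheds 148 kN to N22: 148 each.
    N22: 157+148 = 305 > 110
Round 4 — N22, N28 snap.
  N22 sheds 305 kN to N19, N23: 152 each (1 lost).
    N19: 120+152 = 272 > 130
    N23: 68+152 = 220 > 90
  N28 sheds 163 kN: no online neighbours, lost.
Round 5 — N19, N23 snap.
  N19 sheds 272 kN: no online neighbours, lost.
  N23 sheds 220 kN to N21: 220 each.
    N21: 30+220 = 250 > 70
Round 6 — N21 snaps.
  N21 sheds 250 kN to N27: 250 each.
    N27: 120+250 = 370 > 140
Round 7 — N27 snaps.
  N27 sheds 370 kN: no online neighbours, lost.
No further breaks.

N1, N19, N21, N22, N23, N24, N25, N27, N28, N6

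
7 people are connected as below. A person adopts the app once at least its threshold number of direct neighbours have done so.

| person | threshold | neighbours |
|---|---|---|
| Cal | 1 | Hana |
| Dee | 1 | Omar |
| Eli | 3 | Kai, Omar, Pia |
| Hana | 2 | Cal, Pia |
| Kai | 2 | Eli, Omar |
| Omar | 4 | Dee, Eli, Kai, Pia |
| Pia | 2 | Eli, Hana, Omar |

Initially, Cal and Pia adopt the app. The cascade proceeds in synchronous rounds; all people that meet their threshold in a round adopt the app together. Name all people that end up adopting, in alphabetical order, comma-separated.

Cal, Hana, Pia

Round 1 — Cal, Pia adopt the app (initial).
Round 2 — checking thresholds:
  Eli: 1 of 3 neighbours < 3, below threshold.
  Hana: 2 of 2 neighbours ≥ 2, adopts the app.
  Omar: 1 of 4 neighbours < 4, below threshold.
Round 3 — no new adoptions; cascade stops.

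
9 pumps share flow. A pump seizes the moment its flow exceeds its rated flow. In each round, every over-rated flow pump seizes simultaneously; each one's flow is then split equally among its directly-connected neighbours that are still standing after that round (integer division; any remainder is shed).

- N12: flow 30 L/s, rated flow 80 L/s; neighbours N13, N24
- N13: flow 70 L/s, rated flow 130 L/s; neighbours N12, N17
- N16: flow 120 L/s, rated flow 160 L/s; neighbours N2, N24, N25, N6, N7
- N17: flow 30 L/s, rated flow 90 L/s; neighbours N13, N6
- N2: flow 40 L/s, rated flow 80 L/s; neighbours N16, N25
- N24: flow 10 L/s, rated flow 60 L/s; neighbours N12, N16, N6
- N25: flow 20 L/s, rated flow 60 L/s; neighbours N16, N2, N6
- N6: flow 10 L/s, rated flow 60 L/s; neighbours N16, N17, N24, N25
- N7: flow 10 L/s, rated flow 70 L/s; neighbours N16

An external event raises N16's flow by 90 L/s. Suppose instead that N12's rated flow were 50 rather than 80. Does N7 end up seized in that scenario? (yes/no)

With N12's rated flow at 50:
Round 1 — N16 at 210 > 160. N16 seizes.
  N16 sheds 210 L/s to N2, N24, N25, N6, N7: 42 each.
    N2: 40+42 = 82 > 80
    N24: 10+42 = 52 ≤ 60
    N25: 20+42 = 62 > 60
    N6: 10+42 = 52 ≤ 60
    N7: 10+42 = 52 ≤ 70
Round 2 — N2, N25 seize.
  N2 sheds 82 L/s: no online neighbours, lost.
  N25 sheds 62 L/s to N6: 62 each.
    N6: 52+62 = 114 > 60
Round 3 — N6 seizes.
  N6 sheds 114 L/s to N17, N24: 57 each.
    N17: 30+57 = 87 ≤ 90
    N24: 52+57 = 109 > 60
Round 4 — N24 seizes.
  N24 sheds 109 L/s to N12: 109 each.
    N12: 30+109 = 139 > 50
Round 5 — N12 seizes.
  N12 sheds 139 L/s to N13: 139 each.
    N13: 70+139 = 209 > 130
Round 6 — N13 seizes.
  N13 sheds 209 L/s to N17: 209 each.
    N17: 87+209 = 296 > 90
Round 7 — N17 seizes.
  N17 sheds 296 L/s: no online neighbours, lost.
No further seizures.

no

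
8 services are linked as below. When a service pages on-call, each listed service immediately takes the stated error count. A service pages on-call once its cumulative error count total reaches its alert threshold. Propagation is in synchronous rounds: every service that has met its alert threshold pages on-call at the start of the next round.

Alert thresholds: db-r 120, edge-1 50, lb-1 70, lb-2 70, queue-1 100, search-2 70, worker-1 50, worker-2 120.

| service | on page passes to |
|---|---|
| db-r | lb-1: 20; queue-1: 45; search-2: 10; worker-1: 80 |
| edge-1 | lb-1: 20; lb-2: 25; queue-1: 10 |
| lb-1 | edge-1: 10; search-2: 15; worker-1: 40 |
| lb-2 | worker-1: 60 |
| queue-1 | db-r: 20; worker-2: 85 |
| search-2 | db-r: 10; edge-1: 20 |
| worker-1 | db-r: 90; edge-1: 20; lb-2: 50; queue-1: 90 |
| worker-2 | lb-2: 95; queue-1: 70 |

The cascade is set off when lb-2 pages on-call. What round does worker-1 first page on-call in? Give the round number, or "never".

2

Round 1 — lb-2 pages on-call (initial).
  worker-1: +60 → 60 ≥ 50
Round 2 — worker-1 pages on-call.
  db-r: +90 → 90 < 120
  edge-1: +20 → 20 < 50
  queue-1: +90 → 90 < 100
No further pages.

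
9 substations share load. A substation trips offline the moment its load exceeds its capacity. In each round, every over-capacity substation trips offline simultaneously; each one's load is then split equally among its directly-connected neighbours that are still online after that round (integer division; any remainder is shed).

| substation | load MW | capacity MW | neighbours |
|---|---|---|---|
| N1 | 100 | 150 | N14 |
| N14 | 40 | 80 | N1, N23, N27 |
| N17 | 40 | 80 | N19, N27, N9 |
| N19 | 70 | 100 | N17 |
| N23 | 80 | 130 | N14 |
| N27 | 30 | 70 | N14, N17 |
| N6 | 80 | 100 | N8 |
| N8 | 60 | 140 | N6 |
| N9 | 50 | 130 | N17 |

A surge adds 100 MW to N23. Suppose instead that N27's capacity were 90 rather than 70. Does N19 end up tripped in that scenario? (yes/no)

yes

With N27's capacity at 90:
Round 1 — N23 at 180 > 130. N23 trips offline.
  N23 sheds 180 MW to N14: 180 each.
    N14: 40+180 = 220 > 80
Round 2 — N14 trips offline.
  N14 sheds 220 MW to N1, N27: 110 each.
    N1: 100+110 = 210 > 150
    N27: 30+110 = 140 > 90
Round 3 — N1, N27 trip offline.
  N1 sheds 210 MW: no online neighbours, lost.
  N27 sheds 140 MW to N17: 140 each.
    N17: 40+140 = 180 > 80
Round 4 — N17 trips offline.
  N17 sheds 180 MW to N19, N9: 90 each.
    N19: 70+90 = 160 > 100
    N9: 50+90 = 140 > 130
Round 5 — N19, N9 trip offline.
  N19 sheds 160 MW: no online neighbours, lost.
  N9 sheds 140 MW: no online neighbours, lost.
No further trips.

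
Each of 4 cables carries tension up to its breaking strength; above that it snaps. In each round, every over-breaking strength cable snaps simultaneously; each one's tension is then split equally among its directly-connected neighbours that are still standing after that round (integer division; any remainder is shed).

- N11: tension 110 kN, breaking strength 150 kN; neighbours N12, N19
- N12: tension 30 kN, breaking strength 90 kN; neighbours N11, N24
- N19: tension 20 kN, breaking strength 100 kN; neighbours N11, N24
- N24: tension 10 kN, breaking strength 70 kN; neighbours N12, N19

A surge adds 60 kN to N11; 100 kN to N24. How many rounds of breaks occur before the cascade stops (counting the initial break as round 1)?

Round 1 — N11 at 170 > 150; N24 at 110 > 70. N11, N24 snap.
  N11 sheds 170 kN to N12, N19: 85 each.
    N12: 30+85 = 115 > 90
    N19: 20+85 = 105 > 100
  N24 sheds 110 kN to N12, N19: 55 each.
    N12: 115+55 = 170 > 90
    N19: 105+55 = 160 > 100
Round 2 — N12, N19 snap.
  N12 sheds 170 kN: no online neighbours, lost.
  N19 sheds 160 kN: no online neighbours, lost.
No further breaks.

2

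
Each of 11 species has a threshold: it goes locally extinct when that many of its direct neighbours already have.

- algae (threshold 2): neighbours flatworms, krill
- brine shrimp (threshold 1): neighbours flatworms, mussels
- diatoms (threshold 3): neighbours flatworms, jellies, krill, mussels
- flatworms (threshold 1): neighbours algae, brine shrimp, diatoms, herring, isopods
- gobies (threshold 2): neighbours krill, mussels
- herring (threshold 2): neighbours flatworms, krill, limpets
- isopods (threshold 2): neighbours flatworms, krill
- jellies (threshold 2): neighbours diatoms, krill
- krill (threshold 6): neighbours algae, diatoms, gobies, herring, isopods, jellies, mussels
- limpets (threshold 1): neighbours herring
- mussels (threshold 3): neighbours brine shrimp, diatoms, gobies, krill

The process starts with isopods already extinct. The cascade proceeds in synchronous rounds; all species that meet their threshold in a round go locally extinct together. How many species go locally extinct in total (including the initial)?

Round 1 — isopods goes locally extinct (initial).
Round 2 — checking thresholds:
  flatworms: 1 of 5 neighbours ≥ 1, goes locally extinct.
  krill: 1 of 7 neighbours < 6, below threshold.
Round 3 — checking thresholds:
  algae: 1 of 2 neighbours < 2, below threshold.
  brine shrimp: 1 of 2 neighbours ≥ 1, goes locally extinct.
  diatoms: 1 of 4 neighbours < 3, below threshold.
  herring: 1 of 3 neighbours < 2, below threshold.
  krill: 1 of 7 neighbours < 6, below threshold.
Round 4 — no new extinctions; cascade stops.

3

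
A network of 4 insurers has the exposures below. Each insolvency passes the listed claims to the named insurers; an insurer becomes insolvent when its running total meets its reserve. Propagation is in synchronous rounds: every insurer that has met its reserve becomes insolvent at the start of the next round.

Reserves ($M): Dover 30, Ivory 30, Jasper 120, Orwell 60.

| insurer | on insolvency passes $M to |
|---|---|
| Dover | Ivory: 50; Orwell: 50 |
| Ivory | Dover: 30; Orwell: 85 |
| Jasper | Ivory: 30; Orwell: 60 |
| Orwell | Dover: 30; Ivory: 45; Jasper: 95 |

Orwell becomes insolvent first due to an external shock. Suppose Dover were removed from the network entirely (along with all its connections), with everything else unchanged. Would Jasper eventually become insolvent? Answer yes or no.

no

With Dover removed:
Round 1 — Orwell becomes insolvent (initial).
  Ivory: +45 → 45 ≥ 30
  Jasper: +95 → 95 < 120
Round 2 — Ivory becomes insolvent.
No further insolvencies.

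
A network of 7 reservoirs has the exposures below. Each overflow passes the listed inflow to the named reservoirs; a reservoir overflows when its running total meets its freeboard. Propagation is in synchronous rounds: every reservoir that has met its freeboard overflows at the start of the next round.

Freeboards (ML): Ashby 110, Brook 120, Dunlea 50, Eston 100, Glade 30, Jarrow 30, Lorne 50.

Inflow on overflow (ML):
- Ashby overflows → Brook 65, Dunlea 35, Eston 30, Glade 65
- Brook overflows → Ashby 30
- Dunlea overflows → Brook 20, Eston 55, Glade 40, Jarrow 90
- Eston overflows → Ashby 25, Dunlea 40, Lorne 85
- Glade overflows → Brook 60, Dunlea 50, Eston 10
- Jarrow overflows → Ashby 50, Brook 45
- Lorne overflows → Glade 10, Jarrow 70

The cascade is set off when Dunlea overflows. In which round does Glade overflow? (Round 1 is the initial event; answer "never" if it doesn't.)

Round 1 — Dunlea overflows (initial).
  Brook: +20 → 20 < 120
  Eston: +55 → 55 < 100
  Glade: +40 → 40 ≥ 30
  Jarrow: +90 → 90 ≥ 30
Round 2 — Glade, Jarrow overflow.
  Ashby: +50 → 50 < 110
  Brook: +60+45 → 125 ≥ 120
  Eston: +10 → 65 < 100
Round 3 — Brook overflows.
  Ashby: +30 → 80 < 110
No further overflows.

2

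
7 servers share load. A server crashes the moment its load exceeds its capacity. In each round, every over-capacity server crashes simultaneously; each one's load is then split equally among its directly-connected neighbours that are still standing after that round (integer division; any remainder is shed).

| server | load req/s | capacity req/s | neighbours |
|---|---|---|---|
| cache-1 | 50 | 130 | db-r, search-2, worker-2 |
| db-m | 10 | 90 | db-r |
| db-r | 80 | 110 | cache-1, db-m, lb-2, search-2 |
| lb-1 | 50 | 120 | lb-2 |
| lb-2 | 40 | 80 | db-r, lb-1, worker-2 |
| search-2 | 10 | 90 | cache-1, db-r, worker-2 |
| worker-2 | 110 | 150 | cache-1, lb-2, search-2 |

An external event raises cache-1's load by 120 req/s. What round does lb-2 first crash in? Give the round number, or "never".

Round 1 — cache-1 at 170 > 130. cache-1 crashes.
  cache-1 sheds 170 req/s to db-r, search-2, worker-2: 56 each (2 lost).
    db-r: 80+56 = 136 > 110
    search-2: 10+56 = 66 ≤ 90
    worker-2: 110+56 = 166 > 150
Round 2 — db-r, worker-2 crash.
  db-r sheds 136 req/s to db-m, lb-2, search-2: 45 each (1 lost).
    db-m: 10+45 = 55 ≤ 90
    lb-2: 40+45 = 85 > 80
    search-2: 66+45 = 111 > 90
  worker-2 sheds 166 req/s to lb-2, search-2: 83 each.
    lb-2: 85+83 = 168 > 80
    search-2: 111+83 = 194 > 90
Round 3 — lb-2, search-2 crash.
  lb-2 sheds 168 req/s to lb-1: 168 each.
    lb-1: 50+168 = 218 > 120
  search-2 sheds 194 req/s: no online neighbours, lost.
Round 4 — lb-1 crashes.
  lb-1 sheds 218 req/s: no online neighbours, lost.
No further crashes.

3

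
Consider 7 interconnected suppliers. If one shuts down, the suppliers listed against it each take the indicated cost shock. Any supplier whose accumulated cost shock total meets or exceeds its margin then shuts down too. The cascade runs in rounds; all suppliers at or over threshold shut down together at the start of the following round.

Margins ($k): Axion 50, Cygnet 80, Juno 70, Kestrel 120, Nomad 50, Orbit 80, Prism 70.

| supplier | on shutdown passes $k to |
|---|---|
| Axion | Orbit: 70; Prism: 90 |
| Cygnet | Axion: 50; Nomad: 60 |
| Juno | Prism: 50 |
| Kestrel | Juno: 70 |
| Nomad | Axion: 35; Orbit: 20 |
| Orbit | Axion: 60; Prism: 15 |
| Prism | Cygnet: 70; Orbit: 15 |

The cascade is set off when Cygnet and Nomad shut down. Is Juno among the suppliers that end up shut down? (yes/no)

no

Round 1 — Cygnet, Nomad shut down (initial).
  Axion: +50+35 → 85 ≥ 50
  Orbit: +20 → 20 < 80
Round 2 — Axion shuts down.
  Orbit: +70 → 90 ≥ 80
  Prism: +90 → 90 ≥ 70
Round 3 — Orbit, Prism shut down.
No further shutdowns.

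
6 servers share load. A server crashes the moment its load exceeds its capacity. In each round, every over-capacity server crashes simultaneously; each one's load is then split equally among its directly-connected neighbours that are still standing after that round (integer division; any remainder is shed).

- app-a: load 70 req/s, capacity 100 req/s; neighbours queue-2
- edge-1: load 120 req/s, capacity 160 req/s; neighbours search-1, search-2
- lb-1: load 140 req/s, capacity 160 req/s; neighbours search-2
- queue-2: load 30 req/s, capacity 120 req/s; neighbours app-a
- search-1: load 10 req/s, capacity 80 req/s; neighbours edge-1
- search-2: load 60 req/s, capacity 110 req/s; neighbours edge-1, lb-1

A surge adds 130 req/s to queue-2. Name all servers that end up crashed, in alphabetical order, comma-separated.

Round 1 — queue-2 at 160 > 120. queue-2 crashes.
  queue-2 sheds 160 req/s to app-a: 160 each.
    app-a: 70+160 = 230 > 100
Round 2 — app-a crashes.
  app-a sheds 230 req/s: no online neighbours, lost.
No further crashes.

app-a, queue-2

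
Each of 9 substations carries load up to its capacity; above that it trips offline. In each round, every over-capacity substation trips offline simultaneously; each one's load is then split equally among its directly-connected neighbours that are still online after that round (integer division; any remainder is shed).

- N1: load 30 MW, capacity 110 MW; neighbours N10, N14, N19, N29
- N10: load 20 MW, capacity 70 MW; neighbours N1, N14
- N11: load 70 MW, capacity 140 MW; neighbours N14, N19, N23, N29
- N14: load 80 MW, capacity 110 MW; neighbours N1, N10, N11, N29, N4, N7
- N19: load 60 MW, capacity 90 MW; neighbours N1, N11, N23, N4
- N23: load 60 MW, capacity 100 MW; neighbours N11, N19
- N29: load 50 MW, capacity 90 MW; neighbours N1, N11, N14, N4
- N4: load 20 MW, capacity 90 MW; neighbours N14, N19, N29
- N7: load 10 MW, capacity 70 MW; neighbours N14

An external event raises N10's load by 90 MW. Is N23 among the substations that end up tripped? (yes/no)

Round 1 — N10 at 110 > 70. N10 trips offline.
  N10 sheds 110 MW to N1, N14: 55 each.
    N1: 30+55 = 85 ≤ 110
    N14: 80+55 = 135 > 110
Round 2 — N14 trips offline.
  N14 sheds 135 MW to N1, N11, N29, N4, N7: 27 each.
    N1: 85+27 = 112 > 110
    N11: 70+27 = 97 ≤ 140
    N29: 50+27 = 77 ≤ 90
    N4: 20+27 = 47 ≤ 90
    N7: 10+27 = 37 ≤ 70
Round 3 — N1 trips offline.
  N1 sheds 112 MW to N19, N29: 56 each.
    N19: 60+56 = 116 > 90
    N29: 77+56 = 133 > 90
Round 4 — N19, N29 trip offline.
  N19 sheds 116 MW to N11, N23, N4: 38 each (2 lost).
    N11: 97+38 = 135 ≤ 140
    N23: 60+38 = 98 ≤ 100
    N4: 47+38 = 85 ≤ 90
  N29 sheds 133 MW to N11, N4: 66 each (1 lost).
    N11: 135+66 = 201 > 140
    N4: 85+66 = 151 > 90
Round 5 — N11, N4 trip offline.
  N11 sheds 201 MW to N23: 201 each.
    N23: 98+201 = 299 > 100
  N4 sheds 151 MW: no online neighbours, lost.
Round 6 — N23 trips offline.
  N23 sheds 299 MW: no online neighbours, lost.
No further trips.

yes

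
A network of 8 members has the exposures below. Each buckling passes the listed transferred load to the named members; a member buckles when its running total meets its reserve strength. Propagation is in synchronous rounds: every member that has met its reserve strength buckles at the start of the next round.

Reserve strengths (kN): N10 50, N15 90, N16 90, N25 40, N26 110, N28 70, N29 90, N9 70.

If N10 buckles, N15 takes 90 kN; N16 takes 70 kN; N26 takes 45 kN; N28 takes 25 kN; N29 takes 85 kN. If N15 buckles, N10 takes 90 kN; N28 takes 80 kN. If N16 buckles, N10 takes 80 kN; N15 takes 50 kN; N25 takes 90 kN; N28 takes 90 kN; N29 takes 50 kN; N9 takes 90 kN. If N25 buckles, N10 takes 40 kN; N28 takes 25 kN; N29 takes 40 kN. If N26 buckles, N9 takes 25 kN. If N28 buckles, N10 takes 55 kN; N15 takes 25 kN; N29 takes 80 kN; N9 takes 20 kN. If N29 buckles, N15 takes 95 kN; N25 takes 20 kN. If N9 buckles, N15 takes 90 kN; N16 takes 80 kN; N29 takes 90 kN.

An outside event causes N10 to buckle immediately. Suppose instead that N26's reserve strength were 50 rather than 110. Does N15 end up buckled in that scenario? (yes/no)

With N26's reserve strength at 50:
Round 1 — N10 buckles (initial).
  N15: +90 → 90 ≥ 90
  N16: +70 → 70 < 90
  N26: +45 → 45 < 50
  N28: +25 → 25 < 70
  N29: +85 → 85 < 90
Round 2 — N15 buckles.
  N28: +80 → 105 ≥ 70
Round 3 — N28 buckles.
  N29: +80 → 165 ≥ 90
  N9: +20 → 20 < 70
Round 4 — N29 buckles.
  N25: +20 → 20 < 40
No further bucklings.

yes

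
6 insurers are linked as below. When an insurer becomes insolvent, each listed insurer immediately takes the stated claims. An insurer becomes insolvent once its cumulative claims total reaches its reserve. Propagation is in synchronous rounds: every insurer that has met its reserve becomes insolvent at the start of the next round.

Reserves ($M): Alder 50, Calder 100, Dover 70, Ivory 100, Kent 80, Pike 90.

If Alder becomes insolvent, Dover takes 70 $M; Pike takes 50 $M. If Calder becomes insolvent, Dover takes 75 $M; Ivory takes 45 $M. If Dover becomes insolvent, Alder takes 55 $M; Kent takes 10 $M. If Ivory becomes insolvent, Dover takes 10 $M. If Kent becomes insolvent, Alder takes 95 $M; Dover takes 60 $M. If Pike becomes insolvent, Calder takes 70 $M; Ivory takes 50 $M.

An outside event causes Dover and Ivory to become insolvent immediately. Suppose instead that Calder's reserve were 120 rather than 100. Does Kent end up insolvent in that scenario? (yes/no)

no

With Calder's reserve at 120:
Round 1 — Dover, Ivory become insolvent (initial).
  Alder: +55 → 55 ≥ 50
  Kent: +10 → 10 < 80
Round 2 — Alder becomes insolvent.
  Pike: +50 → 50 < 90
No further insolvencies.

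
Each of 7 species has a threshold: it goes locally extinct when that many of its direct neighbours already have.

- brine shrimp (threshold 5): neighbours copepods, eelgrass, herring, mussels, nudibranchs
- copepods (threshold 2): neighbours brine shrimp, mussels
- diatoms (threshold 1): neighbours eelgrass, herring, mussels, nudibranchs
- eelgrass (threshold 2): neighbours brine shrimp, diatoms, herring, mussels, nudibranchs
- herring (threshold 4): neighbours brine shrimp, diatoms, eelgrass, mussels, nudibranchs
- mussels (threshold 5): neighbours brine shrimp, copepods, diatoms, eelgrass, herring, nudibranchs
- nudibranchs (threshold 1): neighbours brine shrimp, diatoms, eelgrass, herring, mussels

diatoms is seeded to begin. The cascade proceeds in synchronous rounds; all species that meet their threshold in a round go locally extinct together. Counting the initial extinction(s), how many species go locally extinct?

3

Round 1 — diatoms goes locally extinct (initial).
Round 2 — checking thresholds:
  eelgrass: 1 of 5 neighbours < 2, not yet.
  herring: 1 of 5 neighbours < 4, not yet.
  mussels: 1 of 6 neighbours < 5, not yet.
  nudibranchs: 1 of 5 neighbours ≥ 1, goes locally extinct.
Round 3 — checking thresholds:
  brine shrimp: 1 of 5 neighbours < 5, not yet.
  eelgrass: 2 of 5 neighbours ≥ 2, goes locally extinct.
  herring: 2 of 5 neighbours < 4, not yet.
  mussels: 2 of 6 neighbours < 5, not yet.
Round 4 — no new extinctions; cascade stops.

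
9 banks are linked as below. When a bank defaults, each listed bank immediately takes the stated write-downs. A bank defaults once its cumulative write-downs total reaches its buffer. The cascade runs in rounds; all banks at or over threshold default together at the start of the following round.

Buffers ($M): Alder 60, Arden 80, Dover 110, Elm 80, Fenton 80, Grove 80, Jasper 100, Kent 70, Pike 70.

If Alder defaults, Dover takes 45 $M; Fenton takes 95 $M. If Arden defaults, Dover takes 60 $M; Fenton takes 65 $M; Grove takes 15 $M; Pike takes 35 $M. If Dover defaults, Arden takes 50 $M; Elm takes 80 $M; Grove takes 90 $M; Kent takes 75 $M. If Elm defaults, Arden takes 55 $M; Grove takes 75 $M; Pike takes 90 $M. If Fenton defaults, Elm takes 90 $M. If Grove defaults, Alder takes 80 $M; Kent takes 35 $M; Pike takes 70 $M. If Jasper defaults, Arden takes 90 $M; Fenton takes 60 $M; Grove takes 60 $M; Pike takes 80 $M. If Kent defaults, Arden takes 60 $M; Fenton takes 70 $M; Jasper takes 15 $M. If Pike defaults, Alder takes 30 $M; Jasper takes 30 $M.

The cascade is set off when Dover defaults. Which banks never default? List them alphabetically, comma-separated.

Round 1 — Dover defaults (initial).
  Arden: +50 → 50 < 80
  Elm: +80 → 80 ≥ 80
  Grove: +90 → 90 ≥ 80
  Kent: +75 → 75 ≥ 70
Round 2 — Elm, Grove, Kent default.
  Alder: +80 → 80 ≥ 60
  Arden: +55+60 → 165 ≥ 80
  Fenton: +70 → 70 < 80
  Jasper: +15 → 15 < 100
  Pike: +90+70 → 160 ≥ 70
Round 3 — Alder, Arden, Pike default.
  Fenton: +95+65 → 230 ≥ 80
  Jasper: +30 → 45 < 100
Round 4 — Fenton defaults.
No further defaults.

Jasper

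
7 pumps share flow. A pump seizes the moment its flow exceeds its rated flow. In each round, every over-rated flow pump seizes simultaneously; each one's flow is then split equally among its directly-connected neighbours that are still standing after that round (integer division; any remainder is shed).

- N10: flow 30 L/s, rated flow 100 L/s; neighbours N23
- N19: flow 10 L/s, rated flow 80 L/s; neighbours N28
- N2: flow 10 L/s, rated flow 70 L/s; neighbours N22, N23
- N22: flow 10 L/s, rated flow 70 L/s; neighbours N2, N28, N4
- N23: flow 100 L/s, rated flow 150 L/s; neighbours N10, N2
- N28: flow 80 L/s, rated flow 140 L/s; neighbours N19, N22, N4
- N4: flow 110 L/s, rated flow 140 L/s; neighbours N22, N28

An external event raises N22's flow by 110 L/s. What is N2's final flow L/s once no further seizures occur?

Round 1 — N22 at 120 > 70. N22 seizes.
  N22 sheds 120 L/s to N2, N28, N4: 40 each.
    N2: 10+40 = 50 ≤ 70
    N28: 80+40 = 120 ≤ 140
    N4: 110+40 = 150 > 140
Round 2 — N4 seizes.
  N4 sheds 150 L/s to N28: 150 each.
    N28: 120+150 = 270 > 140
Round 3 — N28 seizes.
  N28 sheds 270 L/s to N19: 270 each.
    N19: 10+270 = 280 > 80
Round 4 — N19 seizes.
  N19 sheds 280 L/s: no online neighbours, lost.
No further seizures.

50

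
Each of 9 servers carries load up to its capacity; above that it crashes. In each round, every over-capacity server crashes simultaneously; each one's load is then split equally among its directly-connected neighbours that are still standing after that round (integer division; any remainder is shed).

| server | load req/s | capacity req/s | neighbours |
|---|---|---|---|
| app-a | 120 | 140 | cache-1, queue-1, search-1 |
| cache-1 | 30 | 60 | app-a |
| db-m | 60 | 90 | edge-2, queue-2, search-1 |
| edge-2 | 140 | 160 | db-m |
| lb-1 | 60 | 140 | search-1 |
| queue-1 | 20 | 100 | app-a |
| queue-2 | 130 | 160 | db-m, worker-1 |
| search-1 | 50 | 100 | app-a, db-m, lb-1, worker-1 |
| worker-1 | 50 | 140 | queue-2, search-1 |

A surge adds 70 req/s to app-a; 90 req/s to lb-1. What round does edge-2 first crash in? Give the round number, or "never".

4

Round 1 — app-a at 190 > 140; lb-1 at 150 > 140. app-a, lb-1 crash.
  app-a sheds 190 req/s to cache-1, queue-1, search-1: 63 each (1 lost).
    cache-1: 30+63 = 93 > 60
    queue-1: 20+63 = 83 ≤ 100
    search-1: 50+63 = 113 > 100
  lb-1 sheds 150 req/s to search-1: 150 each.
    search-1: 113+150 = 263 > 100
Round 2 — cache-1, search-1 crash.
  cache-1 sheds 93 req/s: no online neighbours, lost.
  search-1 sheds 263 req/s to db-m, worker-1: 131 each (1 lost).
    db-m: 60+131 = 191 > 90
    worker-1: 50+131 = 181 > 140
Round 3 — db-m, worker-1 crash.
  db-m sheds 191 req/s to edge-2, queue-2: 95 each (1 lost).
    edge-2: 140+95 = 235 > 160
    queue-2: 130+95 = 225 > 160
  worker-1 sheds 181 req/s to queue-2: 181 each.
    queue-2: 225+181 = 406 > 160
Round 4 — edge-2, queue-2 crash.
  edge-2 sheds 235 req/s: no online neighbours, lost.
  queue-2 sheds 406 req/s: no online neighbours, lost.
No further crashes.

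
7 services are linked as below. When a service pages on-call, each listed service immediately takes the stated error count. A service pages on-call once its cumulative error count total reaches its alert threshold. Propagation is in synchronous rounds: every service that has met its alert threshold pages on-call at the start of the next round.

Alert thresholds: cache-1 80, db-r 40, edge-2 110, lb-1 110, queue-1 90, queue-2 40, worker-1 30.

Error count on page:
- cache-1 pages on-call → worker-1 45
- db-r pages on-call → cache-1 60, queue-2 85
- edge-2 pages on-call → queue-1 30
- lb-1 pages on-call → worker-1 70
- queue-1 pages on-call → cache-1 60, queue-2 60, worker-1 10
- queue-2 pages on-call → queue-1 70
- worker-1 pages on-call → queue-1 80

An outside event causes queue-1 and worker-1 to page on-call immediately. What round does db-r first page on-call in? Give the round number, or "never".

Round 1 — queue-1, worker-1 page on-call (initial).
  cache-1: +60 → 60 < 80
  queue-2: +60 → 60 ≥ 40
Round 2 — queue-2 pages on-call.
No further pages.

never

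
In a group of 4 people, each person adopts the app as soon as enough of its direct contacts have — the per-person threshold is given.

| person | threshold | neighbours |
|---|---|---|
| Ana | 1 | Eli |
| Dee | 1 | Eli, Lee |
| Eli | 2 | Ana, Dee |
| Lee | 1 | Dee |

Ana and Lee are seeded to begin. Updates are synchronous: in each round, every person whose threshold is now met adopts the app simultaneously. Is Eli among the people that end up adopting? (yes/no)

yes

Round 1 — Ana, Lee adopt the app (initial).
Round 2 — checking thresholds:
  Dee: 1 of 2 neighbours ≥ 1, adopts the app.
  Eli: 1 of 2 neighbours < 2, below threshold.
Round 3 — checking thresholds:
  Eli: 2 of 2 neighbours ≥ 2, adopts the app.
Round 4 — no new adoptions; cascade stops.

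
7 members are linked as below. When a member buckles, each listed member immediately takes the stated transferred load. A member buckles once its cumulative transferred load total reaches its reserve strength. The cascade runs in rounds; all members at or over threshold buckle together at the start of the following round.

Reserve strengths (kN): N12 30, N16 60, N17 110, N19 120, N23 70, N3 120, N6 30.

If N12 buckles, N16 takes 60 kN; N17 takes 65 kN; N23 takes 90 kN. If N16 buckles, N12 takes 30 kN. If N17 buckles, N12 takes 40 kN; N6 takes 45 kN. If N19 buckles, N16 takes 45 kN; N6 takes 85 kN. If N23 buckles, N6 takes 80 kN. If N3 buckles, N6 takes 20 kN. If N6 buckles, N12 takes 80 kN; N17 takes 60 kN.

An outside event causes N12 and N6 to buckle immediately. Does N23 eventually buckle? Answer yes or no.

yes

Round 1 — N12, N6 buckle (initial).
  N16: +60 → 60 ≥ 60
  N17: +65+60 → 125 ≥ 110
  N23: +90 → 90 ≥ 70
Round 2 — N16, N17, N23 buckle.
No further bucklings.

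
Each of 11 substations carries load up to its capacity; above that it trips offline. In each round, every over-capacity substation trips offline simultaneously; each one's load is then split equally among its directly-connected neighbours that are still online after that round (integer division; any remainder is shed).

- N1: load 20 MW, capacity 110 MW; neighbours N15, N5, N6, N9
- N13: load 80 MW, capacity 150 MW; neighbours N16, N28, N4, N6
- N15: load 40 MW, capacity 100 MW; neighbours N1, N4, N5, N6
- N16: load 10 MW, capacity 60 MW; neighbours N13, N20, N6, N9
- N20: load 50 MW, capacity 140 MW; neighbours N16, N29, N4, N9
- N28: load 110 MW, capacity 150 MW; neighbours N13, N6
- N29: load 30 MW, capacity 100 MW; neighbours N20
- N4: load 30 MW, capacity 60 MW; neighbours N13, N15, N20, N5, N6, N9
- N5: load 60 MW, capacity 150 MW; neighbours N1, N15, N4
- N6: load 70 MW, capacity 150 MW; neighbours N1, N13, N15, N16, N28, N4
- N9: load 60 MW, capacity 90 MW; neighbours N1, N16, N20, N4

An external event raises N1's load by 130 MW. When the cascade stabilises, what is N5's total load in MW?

Round 1 — N1 at 150 > 110. N1 trips offline.
  N1 sheds 150 MW to N15, N5, N6, N9: 37 each (2 lost).
    N15: 40+37 = 77 ≤ 100
    N5: 60+37 = 97 ≤ 150
    N6: 70+37 = 107 ≤ 150
    N9: 60+37 = 97 > 90
Round 2 — N9 trips offline.
  N9 sheds 97 MW to N16, N20, N4: 32 each (1 lost).
    N16: 10+32 = 42 ≤ 60
    N20: 50+32 = 82 ≤ 140
    N4: 30+32 = 62 > 60
Round 3 — N4 trips offline.
  N4 sheds 62 MW to N13, N15, N20, N5, N6: 12 each (2 lost).
    N13: 80+12 = 92 ≤ 150
    N15: 77+12 = 89 ≤ 100
    N20: 82+12 = 94 ≤ 140
    N5: 97+12 = 109 ≤ 150
    N6: 107+12 = 119 ≤ 150
No further trips.

109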